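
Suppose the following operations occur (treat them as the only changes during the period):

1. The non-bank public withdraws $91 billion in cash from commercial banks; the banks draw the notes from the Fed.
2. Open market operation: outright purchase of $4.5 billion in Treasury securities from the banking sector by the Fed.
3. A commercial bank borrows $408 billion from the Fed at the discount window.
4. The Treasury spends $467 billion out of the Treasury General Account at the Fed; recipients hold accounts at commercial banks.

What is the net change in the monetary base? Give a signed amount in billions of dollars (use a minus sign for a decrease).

Currency withdrawal $91 billion: just a shift between currency and reserves — both are base money → 0.
OMO purchase (from banks) $4.5 billion: Fed balance sheet expands → +$4.5B.
Discount-window loan $408 billion: Fed balance sheet expands → +$408B.
Government spending $467 billion: a non-base liability converts back to reserves → +$467B.
Net: 0 + 4.5 + 408 + 467 = +$879.5 billion.

+$879.5 billion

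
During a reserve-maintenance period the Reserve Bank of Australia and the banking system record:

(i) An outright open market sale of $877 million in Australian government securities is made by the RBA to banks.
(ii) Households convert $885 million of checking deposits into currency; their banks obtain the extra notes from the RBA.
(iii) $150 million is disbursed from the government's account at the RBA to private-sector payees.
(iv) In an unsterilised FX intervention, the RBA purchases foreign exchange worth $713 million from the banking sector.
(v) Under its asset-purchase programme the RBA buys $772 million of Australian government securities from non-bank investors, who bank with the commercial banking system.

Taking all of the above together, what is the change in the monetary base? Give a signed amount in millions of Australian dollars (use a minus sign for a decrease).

OMO sale (to banks) $877 million: RBA balance sheet contracts → −$877M.
Currency withdrawal $885 million: just a shift between currency and reserves — both are base money → 0.
Government spending $150 million: a non-base liability converts back to reserves → +$150M.
FX purchase $713 million: RBA balance sheet expands → +$713M.
Asset purchase (from non-banks) $772 million: RBA balance sheet expands → +$772M.
Net: −877 + 0 + 150 + 713 + 772 = +$758 million.

+$758 million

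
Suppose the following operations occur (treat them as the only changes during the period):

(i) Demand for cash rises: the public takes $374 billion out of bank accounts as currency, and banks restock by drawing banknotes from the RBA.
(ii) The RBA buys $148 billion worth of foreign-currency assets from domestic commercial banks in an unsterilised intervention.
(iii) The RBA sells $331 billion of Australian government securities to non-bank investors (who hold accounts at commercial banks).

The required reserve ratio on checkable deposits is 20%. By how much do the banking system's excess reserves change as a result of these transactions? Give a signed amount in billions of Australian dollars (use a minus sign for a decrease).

Currency withdrawal $374 billion: reserves −$374B, deposits −$374B.
FX purchase $148 billion: reserves +$148B, deposits 0.
Asset sale (to non-banks) $331 billion: reserves −$331B, deposits −$331B.
Totals: Δreserves = −$557B, Δdeposits = −$705B.
Δrequired reserves = 20% × −$705B = −$141B.
Δexcess reserves = Δreserves − Δrequired = −$557B − (−$141B) = -$416 billion.

-$416 billion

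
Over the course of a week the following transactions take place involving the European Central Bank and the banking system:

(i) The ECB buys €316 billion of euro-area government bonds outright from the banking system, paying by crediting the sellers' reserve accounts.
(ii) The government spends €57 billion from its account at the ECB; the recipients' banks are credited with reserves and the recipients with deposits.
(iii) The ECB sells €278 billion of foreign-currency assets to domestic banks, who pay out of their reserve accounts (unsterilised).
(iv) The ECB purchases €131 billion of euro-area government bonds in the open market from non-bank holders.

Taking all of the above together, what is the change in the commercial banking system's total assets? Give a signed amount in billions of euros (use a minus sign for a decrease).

+€188 billion

OMO purchase (from banks) €316 billion: just an asset swap on bank balance sheets → 0.
Government spending €57 billion: bank balance sheets expand → +€57B.
FX sale €278 billion: just an asset swap on bank balance sheets → 0.
Asset purchase (from non-banks) €131 billion: bank balance sheets expand → +€131B.
Net: 0 + 57 + 0 + 131 = +€188 billion.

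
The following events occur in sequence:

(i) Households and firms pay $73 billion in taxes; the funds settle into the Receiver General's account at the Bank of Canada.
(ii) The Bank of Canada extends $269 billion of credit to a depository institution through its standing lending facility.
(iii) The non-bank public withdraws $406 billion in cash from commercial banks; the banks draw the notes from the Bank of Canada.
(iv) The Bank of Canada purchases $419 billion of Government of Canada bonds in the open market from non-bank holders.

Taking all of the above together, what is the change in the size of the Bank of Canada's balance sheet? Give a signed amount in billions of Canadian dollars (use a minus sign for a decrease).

+$688 billion

Bank of Canada balance sheet:
  Assets:      Securities +$419B, Loans to banks +$269B
  Liabilities: Bank reserves +$209B, Currency in circulation +$406B, Government deposits +$73B
Change in total Bank of Canada assets = +$688 billion.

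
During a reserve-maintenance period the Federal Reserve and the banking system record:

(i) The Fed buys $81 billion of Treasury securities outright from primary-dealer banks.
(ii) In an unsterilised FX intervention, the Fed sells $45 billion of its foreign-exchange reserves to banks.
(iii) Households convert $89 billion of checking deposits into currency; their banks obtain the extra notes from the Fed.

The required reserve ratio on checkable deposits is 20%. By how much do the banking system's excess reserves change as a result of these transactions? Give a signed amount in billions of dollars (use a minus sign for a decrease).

-$35.2 billion

OMO purchase (from banks) $81 billion: reserves +$81B, deposits 0.
FX sale $45 billion: reserves −$45B, deposits 0.
Currency withdrawal $89 billion: reserves −$89B, deposits −$89B.
Totals: Δreserves = −$53B, Δdeposits = −$89B.
Δrequired reserves = 20% × −$89B = −$17.8B.
Δexcess reserves = Δreserves − Δrequired = −$53B − (−$17.8B) = -$35.2 billion.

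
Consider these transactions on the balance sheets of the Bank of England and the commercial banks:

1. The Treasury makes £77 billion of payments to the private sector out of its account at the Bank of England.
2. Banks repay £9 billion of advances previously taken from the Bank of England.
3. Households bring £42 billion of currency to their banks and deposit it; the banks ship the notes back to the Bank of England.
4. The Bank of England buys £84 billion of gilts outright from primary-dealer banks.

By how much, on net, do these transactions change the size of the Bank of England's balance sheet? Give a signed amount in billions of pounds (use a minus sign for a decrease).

Bank of England balance sheet:
  Assets:      Securities +£84B, Loans to banks −£9B
  Liabilities: Bank reserves +£194B, Currency in circulation −£42B, Government deposits −£77B
Commercial banking system:
  Assets:      Reserves at CB +£194B, Securities −£84B
  Liabilities: Checkable deposits +£119B, Borrowings from CB −£9B
Change in total Bank of England assets = +£75 billion.

+£75 billion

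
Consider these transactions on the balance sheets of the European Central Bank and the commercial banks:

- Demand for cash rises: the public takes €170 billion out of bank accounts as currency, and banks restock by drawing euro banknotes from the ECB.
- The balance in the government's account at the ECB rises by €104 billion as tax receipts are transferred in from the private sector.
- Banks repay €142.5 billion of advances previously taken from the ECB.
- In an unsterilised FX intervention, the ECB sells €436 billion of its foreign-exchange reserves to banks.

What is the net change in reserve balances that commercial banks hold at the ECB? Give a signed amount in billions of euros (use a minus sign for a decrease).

Currency withdrawal €170 billion: banks swap reserves for currency → −€170B.
Government account inflow €104 billion: funds move from bank reserves into the government account → −€104B.
Discount-window repayment €142.5 billion: repayment is debited from reserves → −€142.5B.
FX sale €436 billion: the buying banks pay out of their reserve balances → −€436B.
Net: −170 − 104 − 142.5 − 436 = -€852.5 billion.

-€852.5 billion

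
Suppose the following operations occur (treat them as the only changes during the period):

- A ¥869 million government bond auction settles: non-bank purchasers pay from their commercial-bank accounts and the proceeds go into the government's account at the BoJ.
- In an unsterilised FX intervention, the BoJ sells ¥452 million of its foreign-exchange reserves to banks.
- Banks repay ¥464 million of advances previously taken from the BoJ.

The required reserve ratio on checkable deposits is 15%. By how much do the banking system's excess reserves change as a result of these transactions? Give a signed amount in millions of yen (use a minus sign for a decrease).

-¥1654.65 million

Government account inflow ¥869 million: reserves −¥869M, deposits −¥869M.
FX sale ¥452 million: reserves −¥452M, deposits 0.
Discount-window repayment ¥464 million: reserves −¥464M, deposits 0.
Totals: Δreserves = −¥1785M, Δdeposits = −¥869M.
Δrequired reserves = 15% × −¥869M = −¥130.35M.
Δexcess reserves = Δreserves − Δrequired = −¥1785M − (−¥130.35M) = -¥1654.65 million.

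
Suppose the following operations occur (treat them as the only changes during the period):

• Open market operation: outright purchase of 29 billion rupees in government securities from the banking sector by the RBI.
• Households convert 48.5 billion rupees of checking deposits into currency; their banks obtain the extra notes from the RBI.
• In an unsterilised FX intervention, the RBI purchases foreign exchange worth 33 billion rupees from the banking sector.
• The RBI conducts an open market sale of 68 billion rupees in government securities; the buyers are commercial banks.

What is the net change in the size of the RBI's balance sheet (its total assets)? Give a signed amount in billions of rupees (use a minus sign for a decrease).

OMO purchase (from banks) 29 billion rupees: an RBI asset is acquired → +29B.
Currency withdrawal 48.5 billion rupees: only the composition of liabilities changes → 0.
FX purchase 33 billion rupees: an RBI asset is acquired → +33B.
OMO sale (to banks) 68 billion rupees: an RBI asset is shed → −68B.
Net: 29 + 0 + 33 − 68 = -6 billion.

-6 billion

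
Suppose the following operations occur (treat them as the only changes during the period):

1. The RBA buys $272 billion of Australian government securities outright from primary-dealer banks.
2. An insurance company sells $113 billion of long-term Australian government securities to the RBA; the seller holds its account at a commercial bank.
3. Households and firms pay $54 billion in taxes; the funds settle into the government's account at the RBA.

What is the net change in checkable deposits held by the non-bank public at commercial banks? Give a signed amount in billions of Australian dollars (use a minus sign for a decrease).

+$59 billion

OMO purchase (from banks) $272 billion: the counterparty is a bank, so public deposits are unchanged → 0.
Asset purchase (from non-banks) $113 billion: non-bank counterparties' bank balances rise → +$113B.
Government account inflow $54 billion: non-bank counterparties' bank balances fall → −$54B.
Net: 0 + 113 − 54 = +$59 billion.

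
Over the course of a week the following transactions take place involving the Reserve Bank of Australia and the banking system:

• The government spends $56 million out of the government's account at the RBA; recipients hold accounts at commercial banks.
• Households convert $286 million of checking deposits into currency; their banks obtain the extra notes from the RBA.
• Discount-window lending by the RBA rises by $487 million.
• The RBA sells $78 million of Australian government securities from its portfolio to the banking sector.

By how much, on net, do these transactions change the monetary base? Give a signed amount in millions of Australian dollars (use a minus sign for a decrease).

Government spending $56 million: a non-base liability converts back to reserves → +$56M.
Currency withdrawal $286 million: just a shift between currency and reserves — both are base money → 0.
Discount-window loan $487 million: RBA balance sheet expands → +$487M.
OMO sale (to banks) $78 million: RBA balance sheet contracts → −$78M.
Net: 56 + 0 + 487 − 78 = +$465 million.

+$465 million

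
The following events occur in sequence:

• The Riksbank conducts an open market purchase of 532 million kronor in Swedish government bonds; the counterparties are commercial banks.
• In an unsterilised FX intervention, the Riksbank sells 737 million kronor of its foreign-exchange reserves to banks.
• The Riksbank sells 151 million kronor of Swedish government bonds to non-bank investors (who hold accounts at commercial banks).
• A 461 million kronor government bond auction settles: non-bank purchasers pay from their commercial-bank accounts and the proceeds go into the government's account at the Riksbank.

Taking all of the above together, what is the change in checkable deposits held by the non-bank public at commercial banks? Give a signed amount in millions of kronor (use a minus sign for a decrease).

-612 million

Riksbank balance sheet:
  Assets:      Securities +381M, Foreign assets −737M
  Liabilities: Bank reserves −817M, Government deposits +461M
Commercial banking system:
  Assets:      Reserves at CB −817M, Securities −532M, Foreign assets +737M
  Liabilities: Checkable deposits −612M
So the change in checkable deposits held by the non-bank public at commercial banks is -612 million.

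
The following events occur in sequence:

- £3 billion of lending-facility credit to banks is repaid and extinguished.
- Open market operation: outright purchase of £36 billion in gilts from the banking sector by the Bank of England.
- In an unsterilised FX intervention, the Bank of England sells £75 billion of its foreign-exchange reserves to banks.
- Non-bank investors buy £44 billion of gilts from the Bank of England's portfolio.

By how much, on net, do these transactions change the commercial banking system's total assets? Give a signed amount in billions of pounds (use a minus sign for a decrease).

-£47 billion

Bank of England balance sheet:
  Assets:      Securities −£8B, Loans to banks −£3B, Foreign assets −£75B
  Liabilities: Bank reserves −£86B
Commercial banking system:
  Assets:      Reserves at CB −£86B, Securities −£36B, Foreign assets +£75B
  Liabilities: Checkable deposits −£44B, Borrowings from CB −£3B
Change in total bank assets = -£47 billion.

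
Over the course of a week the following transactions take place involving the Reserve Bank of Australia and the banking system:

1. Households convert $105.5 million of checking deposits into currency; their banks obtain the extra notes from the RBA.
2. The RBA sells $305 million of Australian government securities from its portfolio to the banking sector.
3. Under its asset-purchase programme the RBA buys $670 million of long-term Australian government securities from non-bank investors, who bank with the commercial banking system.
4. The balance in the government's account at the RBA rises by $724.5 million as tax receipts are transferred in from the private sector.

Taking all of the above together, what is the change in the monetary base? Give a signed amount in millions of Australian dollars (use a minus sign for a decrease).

-$359.5 million

Currency withdrawal $105.5 million: just a shift between currency and reserves — both are base money → 0.
OMO sale (to banks) $305 million: RBA balance sheet contracts → −$305M.
Asset purchase (from non-banks) $670 million: RBA balance sheet expands → +$670M.
Government account inflow $724.5 million: reserves shift to a non-base liability → −$724.5M.
Net: 0 − 305 + 670 − 724.5 = -$359.5 million.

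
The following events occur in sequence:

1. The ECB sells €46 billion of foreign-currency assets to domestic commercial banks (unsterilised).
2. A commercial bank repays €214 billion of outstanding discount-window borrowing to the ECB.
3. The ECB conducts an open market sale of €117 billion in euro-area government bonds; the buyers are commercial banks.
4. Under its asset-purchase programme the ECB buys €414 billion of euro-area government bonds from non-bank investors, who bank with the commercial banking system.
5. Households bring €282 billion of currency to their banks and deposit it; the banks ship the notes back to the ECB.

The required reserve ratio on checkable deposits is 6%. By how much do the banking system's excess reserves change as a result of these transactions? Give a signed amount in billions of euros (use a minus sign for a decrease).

+€277.24 billion

FX sale €46 billion: reserves −€46B, deposits 0.
Discount-window repayment €214 billion: reserves −€214B, deposits 0.
OMO sale (to banks) €117 billion: reserves −€117B, deposits 0.
Asset purchase (from non-banks) €414 billion: reserves +€414B, deposits +€414B.
Currency deposit €282 billion: reserves +€282B, deposits +€282B.
Totals: Δreserves = +€319B, Δdeposits = +€696B.
Δrequired reserves = 6% × +€696B = +€41.76B.
Δexcess reserves = Δreserves − Δrequired = +€319B − (+€41.76B) = +€277.24 billion.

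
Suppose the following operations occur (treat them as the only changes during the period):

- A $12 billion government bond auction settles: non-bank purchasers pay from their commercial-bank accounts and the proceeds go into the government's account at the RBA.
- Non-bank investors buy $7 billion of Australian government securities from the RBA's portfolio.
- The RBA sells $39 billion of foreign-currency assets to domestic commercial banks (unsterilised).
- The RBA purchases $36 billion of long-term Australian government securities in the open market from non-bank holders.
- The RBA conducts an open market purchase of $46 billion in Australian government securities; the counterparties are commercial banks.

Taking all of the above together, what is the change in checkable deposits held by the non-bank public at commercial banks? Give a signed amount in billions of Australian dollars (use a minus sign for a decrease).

Government account inflow $12 billion: non-bank counterparties' bank balances fall → −$12B.
Asset sale (to non-banks) $7 billion: non-bank counterparties' bank balances fall → −$7B.
FX sale $39 billion: the counterparty is a bank, so public deposits are unchanged → 0.
Asset purchase (from non-banks) $36 billion: non-bank counterparties' bank balances rise → +$36B.
OMO purchase (from banks) $46 billion: the counterparty is a bank, so public deposits are unchanged → 0.
Net: −12 − 7 + 0 + 36 + 0 = +$17 billion.

+$17 billion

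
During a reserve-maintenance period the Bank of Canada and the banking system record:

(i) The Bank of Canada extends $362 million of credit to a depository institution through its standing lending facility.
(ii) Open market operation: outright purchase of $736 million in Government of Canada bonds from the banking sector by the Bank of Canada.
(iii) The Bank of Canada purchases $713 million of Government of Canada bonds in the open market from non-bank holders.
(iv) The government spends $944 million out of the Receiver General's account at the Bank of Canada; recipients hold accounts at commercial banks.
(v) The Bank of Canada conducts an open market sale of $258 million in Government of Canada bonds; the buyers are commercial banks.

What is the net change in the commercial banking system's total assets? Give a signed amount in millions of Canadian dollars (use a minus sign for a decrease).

Bank of Canada balance sheet:
  Assets:      Securities +$1191M, Loans to banks +$362M
  Liabilities: Bank reserves +$2497M, Government deposits −$944M
Commercial banking system:
  Assets:      Reserves at CB +$2497M, Securities −$478M
  Liabilities: Checkable deposits +$1657M, Borrowings from CB +$362M
Change in total bank assets = +$2019 million.

+$2019 million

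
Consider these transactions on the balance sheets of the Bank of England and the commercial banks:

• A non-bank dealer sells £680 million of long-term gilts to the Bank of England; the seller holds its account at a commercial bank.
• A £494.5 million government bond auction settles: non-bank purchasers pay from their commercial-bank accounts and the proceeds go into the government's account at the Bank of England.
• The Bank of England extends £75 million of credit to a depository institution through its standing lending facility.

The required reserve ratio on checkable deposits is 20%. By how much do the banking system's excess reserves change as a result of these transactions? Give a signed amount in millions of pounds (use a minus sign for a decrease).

+£223.4 million

Asset purchase (from non-banks) £680 million: reserves +£680M, deposits +£680M.
Government account inflow £494.5 million: reserves −£494.5M, deposits −£494.5M.
Discount-window loan £75 million: reserves +£75M, deposits 0.
Totals: Δreserves = +£260.5M, Δdeposits = +£185.5M.
Δrequired reserves = 20% × +£185.5M = +£37.1M.
Δexcess reserves = Δreserves − Δrequired = +£260.5M − (+£37.1M) = +£223.4 million.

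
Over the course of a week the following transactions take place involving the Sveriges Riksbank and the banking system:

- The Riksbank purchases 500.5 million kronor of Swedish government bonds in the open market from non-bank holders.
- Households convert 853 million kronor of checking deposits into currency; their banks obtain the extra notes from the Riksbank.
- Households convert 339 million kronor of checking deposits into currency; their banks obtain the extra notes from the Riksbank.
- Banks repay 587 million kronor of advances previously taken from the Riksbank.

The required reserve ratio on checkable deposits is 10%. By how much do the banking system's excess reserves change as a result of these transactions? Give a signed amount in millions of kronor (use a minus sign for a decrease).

-1209.35 million

Asset purchase (from non-banks) 500.5 million kronor: reserves +500.5M, deposits +500.5M.
Currency withdrawal 853 million kronor: reserves −853M, deposits −853M.
Currency withdrawal 339 million kronor: reserves −339M, deposits −339M.
Discount-window repayment 587 million kronor: reserves −587M, deposits 0.
Totals: Δreserves = −1278.5M, Δdeposits = −691.5M.
Δrequired reserves = 10% × −691.5M = −69.15M.
Δexcess reserves = Δreserves − Δrequired = −1278.5M − (−69.15M) = -1209.35 million.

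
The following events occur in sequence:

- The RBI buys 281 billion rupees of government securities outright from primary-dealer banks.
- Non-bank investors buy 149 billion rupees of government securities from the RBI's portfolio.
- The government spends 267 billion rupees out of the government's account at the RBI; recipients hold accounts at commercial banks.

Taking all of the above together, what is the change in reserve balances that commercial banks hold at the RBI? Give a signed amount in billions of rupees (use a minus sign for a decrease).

+399 billion

OMO purchase (from banks) 281 billion rupees: the RBI pays by crediting reserve accounts → +281B.
Asset sale (to non-banks) 149 billion rupees: the non-bank buyers' banks settle from reserves → −149B.
Government spending 267 billion rupees: government payments flow into bank reserve accounts → +267B.
Net: 281 − 149 + 267 = +399 billion.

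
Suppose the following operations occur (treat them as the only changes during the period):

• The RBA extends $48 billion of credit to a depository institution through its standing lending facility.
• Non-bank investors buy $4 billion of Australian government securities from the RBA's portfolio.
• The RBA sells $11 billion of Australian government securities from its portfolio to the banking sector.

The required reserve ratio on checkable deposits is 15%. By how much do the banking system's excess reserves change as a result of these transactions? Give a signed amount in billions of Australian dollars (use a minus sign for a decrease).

+$33.6 billion

Discount-window loan $48 billion: reserves +$48B, deposits 0.
Asset sale (to non-banks) $4 billion: reserves −$4B, deposits −$4B.
OMO sale (to banks) $11 billion: reserves −$11B, deposits 0.
Totals: Δreserves = +$33B, Δdeposits = −$4B.
Δrequired reserves = 15% × −$4B = −$0.6B.
Δexcess reserves = Δreserves − Δrequired = +$33B − (−$0.6B) = +$33.6 billion.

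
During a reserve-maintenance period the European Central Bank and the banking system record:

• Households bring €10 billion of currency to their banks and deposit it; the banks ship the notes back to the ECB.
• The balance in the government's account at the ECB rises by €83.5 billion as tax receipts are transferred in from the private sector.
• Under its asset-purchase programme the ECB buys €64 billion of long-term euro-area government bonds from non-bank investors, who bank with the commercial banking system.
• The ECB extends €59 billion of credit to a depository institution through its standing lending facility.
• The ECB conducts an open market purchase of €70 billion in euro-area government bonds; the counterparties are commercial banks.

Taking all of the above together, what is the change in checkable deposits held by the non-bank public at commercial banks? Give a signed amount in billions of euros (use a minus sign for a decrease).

Currency deposit €10 billion: non-bank counterparties' bank balances rise → +€10B.
Government account inflow €83.5 billion: non-bank counterparties' bank balances fall → −€83.5B.
Asset purchase (from non-banks) €64 billion: non-bank counterparties' bank balances rise → +€64B.
Discount-window loan €59 billion: the counterparty is a bank, so public deposits are unchanged → 0.
OMO purchase (from banks) €70 billion: the counterparty is a bank, so public deposits are unchanged → 0.
Net: 10 − 83.5 + 64 + 0 + 0 = -€9.5 billion.

-€9.5 billion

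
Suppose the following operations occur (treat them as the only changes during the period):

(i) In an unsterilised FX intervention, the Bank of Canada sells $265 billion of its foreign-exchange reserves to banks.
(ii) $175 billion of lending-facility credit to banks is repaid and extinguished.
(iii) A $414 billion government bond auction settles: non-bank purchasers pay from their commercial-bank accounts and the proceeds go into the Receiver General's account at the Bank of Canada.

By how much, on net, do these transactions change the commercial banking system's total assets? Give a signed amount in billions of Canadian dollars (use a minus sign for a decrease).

-$589 billion

Bank of Canada balance sheet:
  Assets:      Loans to banks −$175B, Foreign assets −$265B
  Liabilities: Bank reserves −$854B, Government deposits +$414B
Commercial banking system:
  Assets:      Reserves at CB −$854B, Foreign assets +$265B
  Liabilities: Checkable deposits −$414B, Borrowings from CB −$175B
Change in total bank assets = -$589 billion.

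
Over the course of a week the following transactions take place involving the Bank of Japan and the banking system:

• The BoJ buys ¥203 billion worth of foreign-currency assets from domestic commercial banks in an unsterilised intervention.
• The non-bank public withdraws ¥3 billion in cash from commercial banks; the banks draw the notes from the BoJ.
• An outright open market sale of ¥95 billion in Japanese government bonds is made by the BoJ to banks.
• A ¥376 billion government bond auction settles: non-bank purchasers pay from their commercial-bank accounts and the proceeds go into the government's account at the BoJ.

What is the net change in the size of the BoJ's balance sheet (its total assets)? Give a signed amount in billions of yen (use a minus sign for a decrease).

+¥108 billion

FX purchase ¥203 billion: a BoJ asset is acquired → +¥203B.
Currency withdrawal ¥3 billion: only the composition of liabilities changes → 0.
OMO sale (to banks) ¥95 billion: a BoJ asset is shed → −¥95B.
Government account inflow ¥376 billion: only the composition of liabilities changes → 0.
Net: 203 + 0 − 95 + 0 = +¥108 billion.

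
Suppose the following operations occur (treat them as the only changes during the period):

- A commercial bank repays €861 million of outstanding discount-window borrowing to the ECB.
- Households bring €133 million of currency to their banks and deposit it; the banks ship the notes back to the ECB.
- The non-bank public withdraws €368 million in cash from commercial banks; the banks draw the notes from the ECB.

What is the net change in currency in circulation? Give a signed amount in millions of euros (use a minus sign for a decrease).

+€235 million

Discount-window repayment €861 million: no currency enters or leaves circulation → 0.
Currency deposit €133 million: notes return to the central bank → −€133M.
Currency withdrawal €368 million: notes leave the central bank → +€368M.
Net: 0 − 133 + 368 = +€235 million.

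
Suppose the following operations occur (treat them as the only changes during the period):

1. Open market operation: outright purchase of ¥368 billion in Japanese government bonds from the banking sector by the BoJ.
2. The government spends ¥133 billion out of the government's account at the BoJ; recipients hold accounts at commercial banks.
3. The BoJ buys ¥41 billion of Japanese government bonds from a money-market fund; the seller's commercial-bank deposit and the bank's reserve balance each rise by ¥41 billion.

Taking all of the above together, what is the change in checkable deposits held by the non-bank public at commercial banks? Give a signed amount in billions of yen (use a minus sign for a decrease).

+¥174 billion

OMO purchase (from banks) ¥368 billion: the counterparty is a bank, so public deposits are unchanged → 0.
Government spending ¥133 billion: non-bank counterparties' bank balances rise → +¥133B.
Asset purchase (from non-banks) ¥41 billion: non-bank counterparties' bank balances rise → +¥41B.
Net: 0 + 133 + 41 = +¥174 billion.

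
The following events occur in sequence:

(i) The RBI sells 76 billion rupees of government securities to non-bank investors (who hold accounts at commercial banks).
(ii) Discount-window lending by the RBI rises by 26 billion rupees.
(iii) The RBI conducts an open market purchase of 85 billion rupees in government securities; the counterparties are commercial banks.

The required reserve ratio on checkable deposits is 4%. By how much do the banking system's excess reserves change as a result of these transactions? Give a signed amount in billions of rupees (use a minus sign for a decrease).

Asset sale (to non-banks) 76 billion rupees: reserves −76B, deposits −76B.
Discount-window loan 26 billion rupees: reserves +26B, deposits 0.
OMO purchase (from banks) 85 billion rupees: reserves +85B, deposits 0.
Totals: Δreserves = +35B, Δdeposits = −76B.
Δrequired reserves = 4% × −76B = −3.04B.
Δexcess reserves = Δreserves − Δrequired = +35B − (−3.04B) = +38.04 billion.

+38.04 billion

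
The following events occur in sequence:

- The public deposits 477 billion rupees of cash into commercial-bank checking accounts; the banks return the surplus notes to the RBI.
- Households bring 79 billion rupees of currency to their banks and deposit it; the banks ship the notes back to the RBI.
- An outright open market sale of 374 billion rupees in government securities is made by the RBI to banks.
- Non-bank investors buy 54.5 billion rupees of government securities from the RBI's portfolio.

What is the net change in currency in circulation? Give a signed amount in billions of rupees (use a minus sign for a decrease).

-556 billion

Currency deposit 477 billion rupees: notes return to the central bank → −477B.
Currency deposit 79 billion rupees: notes return to the central bank → −79B.
OMO sale (to banks) 374 billion rupees: no currency enters or leaves circulation → 0.
Asset sale (to non-banks) 54.5 billion rupees: no currency enters or leaves circulation → 0.
Net: −477 − 79 + 0 + 0 = -556 billion.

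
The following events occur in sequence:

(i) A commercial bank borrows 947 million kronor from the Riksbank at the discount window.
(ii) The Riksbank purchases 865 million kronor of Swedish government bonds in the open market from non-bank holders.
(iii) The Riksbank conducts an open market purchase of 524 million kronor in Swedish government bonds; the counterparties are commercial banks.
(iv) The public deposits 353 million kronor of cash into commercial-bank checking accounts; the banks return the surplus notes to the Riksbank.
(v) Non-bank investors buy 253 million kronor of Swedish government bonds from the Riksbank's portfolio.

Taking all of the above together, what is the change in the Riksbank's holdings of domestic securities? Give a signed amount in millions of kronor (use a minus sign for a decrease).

Riksbank balance sheet:
  Assets:      Securities +1136M, Loans to banks +947M
  Liabilities: Bank reserves +2436M, Currency in circulation −353M
So the change in the Riksbank's holdings of domestic securities is +1136 million.

+1136 million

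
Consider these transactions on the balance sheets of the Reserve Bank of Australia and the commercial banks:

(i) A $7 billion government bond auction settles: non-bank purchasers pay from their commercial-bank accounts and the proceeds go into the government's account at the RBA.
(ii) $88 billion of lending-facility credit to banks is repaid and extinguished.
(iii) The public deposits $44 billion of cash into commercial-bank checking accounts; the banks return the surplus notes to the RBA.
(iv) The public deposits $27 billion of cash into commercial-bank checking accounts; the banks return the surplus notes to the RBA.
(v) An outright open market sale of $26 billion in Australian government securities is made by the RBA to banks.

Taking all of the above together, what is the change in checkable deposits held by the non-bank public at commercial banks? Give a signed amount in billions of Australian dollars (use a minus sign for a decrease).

RBA balance sheet:
  Assets:      Securities −$26B, Loans to banks −$88B
  Liabilities: Bank reserves −$50B, Currency in circulation −$71B, Government deposits +$7B
Commercial banking system:
  Assets:      Reserves at CB −$50B, Securities +$26B
  Liabilities: Checkable deposits +$64B, Borrowings from CB −$88B
So the change in checkable deposits held by the non-bank public at commercial banks is +$64 billion.

+$64 billion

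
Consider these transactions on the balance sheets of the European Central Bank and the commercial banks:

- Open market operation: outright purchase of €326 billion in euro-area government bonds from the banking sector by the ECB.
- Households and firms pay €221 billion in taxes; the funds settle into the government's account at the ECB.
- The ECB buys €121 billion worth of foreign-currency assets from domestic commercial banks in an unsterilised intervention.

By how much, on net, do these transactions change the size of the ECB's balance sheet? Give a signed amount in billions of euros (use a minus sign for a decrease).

+€447 billion

OMO purchase (from banks) €326 billion: an ECB asset is acquired → +€326B.
Government account inflow €221 billion: only the composition of liabilities changes → 0.
FX purchase €121 billion: an ECB asset is acquired → +€121B.
Net: 326 + 0 + 121 = +€447 billion.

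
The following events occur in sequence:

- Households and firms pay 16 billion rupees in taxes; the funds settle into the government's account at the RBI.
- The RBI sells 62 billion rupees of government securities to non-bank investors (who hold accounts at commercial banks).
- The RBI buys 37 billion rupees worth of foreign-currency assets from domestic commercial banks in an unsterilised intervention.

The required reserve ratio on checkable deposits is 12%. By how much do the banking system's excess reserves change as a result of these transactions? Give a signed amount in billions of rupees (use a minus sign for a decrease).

-31.64 billion

Government account inflow 16 billion rupees: reserves −16B, deposits −16B.
Asset sale (to non-banks) 62 billion rupees: reserves −62B, deposits −62B.
FX purchase 37 billion rupees: reserves +37B, deposits 0.
Totals: Δreserves = −41B, Δdeposits = −78B.
Δrequired reserves = 12% × −78B = −9.36B.
Δexcess reserves = Δreserves − Δrequired = −41B − (−9.36B) = -31.64 billion.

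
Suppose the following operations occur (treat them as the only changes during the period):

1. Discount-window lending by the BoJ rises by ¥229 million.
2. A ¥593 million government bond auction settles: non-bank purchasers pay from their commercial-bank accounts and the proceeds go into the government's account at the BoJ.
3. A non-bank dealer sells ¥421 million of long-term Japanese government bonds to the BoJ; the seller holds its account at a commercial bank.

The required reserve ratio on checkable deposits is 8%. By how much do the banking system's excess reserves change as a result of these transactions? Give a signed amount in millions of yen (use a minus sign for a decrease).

Discount-window loan ¥229 million: reserves +¥229M, deposits 0.
Government account inflow ¥593 million: reserves −¥593M, deposits −¥593M.
Asset purchase (from non-banks) ¥421 million: reserves +¥421M, deposits +¥421M.
Totals: Δreserves = +¥57M, Δdeposits = −¥172M.
Δrequired reserves = 8% × −¥172M = −¥13.76M.
Δexcess reserves = Δreserves − Δrequired = +¥57M − (−¥13.76M) = +¥70.76 million.

+¥70.76 million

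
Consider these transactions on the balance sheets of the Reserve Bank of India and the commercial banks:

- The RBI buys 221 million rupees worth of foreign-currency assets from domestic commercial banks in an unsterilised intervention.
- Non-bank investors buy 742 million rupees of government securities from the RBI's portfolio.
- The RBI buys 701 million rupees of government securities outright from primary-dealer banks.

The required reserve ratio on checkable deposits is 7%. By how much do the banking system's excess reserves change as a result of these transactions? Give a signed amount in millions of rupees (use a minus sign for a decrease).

+231.94 million

FX purchase 221 million rupees: reserves +221M, deposits 0.
Asset sale (to non-banks) 742 million rupees: reserves −742M, deposits −742M.
OMO purchase (from banks) 701 million rupees: reserves +701M, deposits 0.
Totals: Δreserves = +180M, Δdeposits = −742M.
Δrequired reserves = 7% × −742M = −51.94M.
Δexcess reserves = Δreserves − Δrequired = +180M − (−51.94M) = +231.94 million.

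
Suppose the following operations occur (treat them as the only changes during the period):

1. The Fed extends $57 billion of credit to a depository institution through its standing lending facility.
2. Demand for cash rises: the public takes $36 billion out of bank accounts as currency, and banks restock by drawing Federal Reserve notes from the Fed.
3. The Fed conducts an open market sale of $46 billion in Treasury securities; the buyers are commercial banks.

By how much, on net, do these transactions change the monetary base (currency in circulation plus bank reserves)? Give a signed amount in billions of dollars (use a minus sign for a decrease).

Fed balance sheet:
  Assets:      Securities −$46B, Loans to banks +$57B
  Liabilities: Bank reserves −$25B, Currency in circulation +$36B
Monetary base = currency + reserves: +$36B + (−$25B) = +$11 billion.

+$11 billion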